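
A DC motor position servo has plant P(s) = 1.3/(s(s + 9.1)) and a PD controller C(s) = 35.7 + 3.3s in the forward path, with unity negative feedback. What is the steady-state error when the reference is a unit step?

0

The open loop C(s)P(s) has a pole at the origin (type 1), so the static position error constant is infinite and e_ss = 1/(1+∞) = 0.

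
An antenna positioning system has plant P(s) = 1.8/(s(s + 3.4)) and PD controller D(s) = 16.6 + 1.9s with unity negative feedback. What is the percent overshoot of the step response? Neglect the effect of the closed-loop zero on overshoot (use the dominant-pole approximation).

8.15%

Forward path: (16.6 + 1.9s)·1.8/(s(s+3.4)). The closed-loop characteristic equation is s² + (3.4 + 1.8·1.9)s + 1.8·16.6 = 0.
That is s² + 6.82s + 29.88 = 0, so ω_n = 5.466 rad/s and ζ = 6.82/(2·5.466) = 0.6238.
%OS = 100·exp(−πζ/√(1−ζ²)) = 8.15%.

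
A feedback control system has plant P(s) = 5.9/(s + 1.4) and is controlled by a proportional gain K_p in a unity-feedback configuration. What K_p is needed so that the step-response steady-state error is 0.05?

K_p = 4.51

The loop is type 0, so e_ss(step) = 1/(1 + K_pos) with K_pos = K_p·P(0).
P(0) = 4.214. Require 1/(1 + K_p·4.214) = 0.05, so 1 + 4.214·K_p = 20.
K_p = (20 − 1)/4.214 = 4.51.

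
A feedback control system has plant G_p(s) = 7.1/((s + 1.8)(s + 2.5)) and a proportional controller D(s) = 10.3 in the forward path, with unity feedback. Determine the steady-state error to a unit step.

0.058

The loop is type 0. Static position error constant K_pos = D(0)·G_p(0) = 10.3·1.578 = 16.25.
Steady-state error to a unit step: e_ss = 1/(1+K_pos) = 1/17.25 = 0.058.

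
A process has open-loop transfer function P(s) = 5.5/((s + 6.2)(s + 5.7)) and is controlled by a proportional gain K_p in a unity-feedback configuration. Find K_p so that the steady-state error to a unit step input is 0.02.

For a type-0 loop with proportional control, e_ss = 1/(1 + K_p·P(0)).
P(0) = 0.1556. Require 1/(1 + K_p·0.1556) = 0.02, so 1 + 0.1556·K_p = 50.
K_p = (50 − 1)/0.1556 = 315.

K_p = 315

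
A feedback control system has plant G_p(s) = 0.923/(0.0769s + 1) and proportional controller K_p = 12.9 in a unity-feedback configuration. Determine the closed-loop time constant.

τ = 0.00596 s

Closed loop: T(s) = K_p·G_p/(1+K_p·G_p) = 11.91/(0.0769s + 1 + 11.91), with pole at s = −(1 + 11.91)/0.0769 = −167.8.
Closed-loop time constant τ = 1/167.8 = 0.00596 s.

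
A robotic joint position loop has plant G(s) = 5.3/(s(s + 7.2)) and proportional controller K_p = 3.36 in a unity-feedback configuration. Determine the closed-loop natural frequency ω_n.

ω_n = 4.22 rad/s

With unity feedback the closed-loop characteristic equation is s² + 7.2s + 3.36·5.3 = s² + 7.2s + 17.81 = 0.
So ω_n² = 17.81 ⇒ ω_n = 4.22 rad/s, and ζ = 7.2/(2ω_n) = 0.853.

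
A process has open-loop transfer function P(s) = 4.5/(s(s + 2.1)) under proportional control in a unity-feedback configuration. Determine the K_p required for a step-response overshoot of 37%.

From %OS = 100·exp(−πζ/√(1−ζ²)) = 37%, ζ = −ln(0.37)/√(π²+ln²(0.37)) = 0.3017.
Characteristic equation s² + 2.1s + 4.5K_p = 0 gives ζ = 2.1/(2√(4.5K_p)).
Setting ζ = 0.3017: √(4.5K_p) = 2.1/(2·0.3017) = 3.48, so K_p = 12.11/4.5 = 2.69.

K_p = 2.69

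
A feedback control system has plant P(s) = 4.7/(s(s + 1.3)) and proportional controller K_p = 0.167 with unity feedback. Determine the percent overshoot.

The closed-loop denominator s² + 1.3s + 0.7849 gives ω_n = √0.7849 = 0.8859 and ζ = 1.3/(2ω_n) = 0.7337.
%OS = 100·exp(−πζ/√(1−ζ²)) = 100·exp(−π·0.7337/√0.4617) = 3.36%.

3.36%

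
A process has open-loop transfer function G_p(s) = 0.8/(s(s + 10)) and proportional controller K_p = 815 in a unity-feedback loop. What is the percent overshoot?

Closed-loop characteristic equation: s² + 10s + 652 = 0, so ω_n = 25.53 rad/s and ζ = 10/(2·25.53) = 0.1958.
%OS = 100·exp(−πζ/√(1−ζ²)) = 100·exp(−π·0.1958/√0.9617) = 53.4%.

53.4%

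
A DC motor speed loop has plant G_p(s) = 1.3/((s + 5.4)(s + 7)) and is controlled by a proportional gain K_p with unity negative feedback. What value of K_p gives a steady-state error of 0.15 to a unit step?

K_p = 165

Steady-state error for a unit step on this type-0 loop is 1/(1 + K_p·G_p(0)).
G_p(0) = 0.03439. Require 1/(1 + K_p·0.03439) = 0.15, so 1 + 0.03439·K_p = 6.667.
K_p = (6.667 − 1)/0.03439 = 165.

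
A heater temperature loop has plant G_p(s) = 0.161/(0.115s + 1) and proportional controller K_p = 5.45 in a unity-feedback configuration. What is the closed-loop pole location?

s = -16.33

Closed loop: T(s) = K_p·G_p/(1+K_p·G_p) = 0.8775/(0.115s + 1 + 0.8775), with pole at s = −(1 + 0.8775)/0.115 = −16.33.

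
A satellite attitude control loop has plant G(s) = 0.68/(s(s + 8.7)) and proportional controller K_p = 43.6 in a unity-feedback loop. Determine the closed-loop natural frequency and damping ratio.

With unity feedback the closed-loop characteristic equation is s² + 8.7s + 43.6·0.68 = s² + 8.7s + 29.65 = 0.
So ω_n² = 29.65 ⇒ ω_n = 5.445 rad/s, and ζ = 8.7/(2ω_n) = 0.799.

ω_n = 5.44 rad/s, ζ = 0.799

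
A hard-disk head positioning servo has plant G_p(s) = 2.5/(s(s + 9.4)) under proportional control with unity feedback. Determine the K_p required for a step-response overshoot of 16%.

From %OS = 100·exp(−πζ/√(1−ζ²)) = 16%, ζ = −ln(0.16)/√(π²+ln²(0.16)) = 0.5039.
Characteristic equation s² + 9.4s + 2.5K_p = 0 gives ζ = 9.4/(2√(2.5K_p)).
Setting ζ = 0.5039: √(2.5K_p) = 9.4/(2·0.5039) = 9.328, so K_p = 87.01/2.5 = 34.8.

K_p = 34.8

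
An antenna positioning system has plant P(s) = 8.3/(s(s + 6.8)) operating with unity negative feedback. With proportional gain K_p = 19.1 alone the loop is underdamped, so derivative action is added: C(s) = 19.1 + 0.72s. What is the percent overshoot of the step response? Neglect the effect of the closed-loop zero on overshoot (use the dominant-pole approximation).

15.7%

Forward path: (19.1 + 0.72s)·8.3/(s(s+6.8)). The closed-loop characteristic equation is s² + (6.8 + 8.3·0.72)s + 8.3·19.1 = 0.
That is s² + 12.78s + 158.5 = 0, so ω_n = 12.59 rad/s and ζ = 12.78/(2·12.59) = 0.5074.
%OS = 100·exp(−πζ/√(1−ζ²)) = 15.7%.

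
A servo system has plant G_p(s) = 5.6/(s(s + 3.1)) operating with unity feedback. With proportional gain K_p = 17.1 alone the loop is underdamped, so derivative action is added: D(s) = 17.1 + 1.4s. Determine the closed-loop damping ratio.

ζ = 0.559

Forward path: (17.1 + 1.4s)·5.6/(s(s+3.1)). The closed-loop characteristic equation is s² + (3.1 + 5.6·1.4)s + 5.6·17.1 = 0.
That is s² + 10.94s + 95.76 = 0, so ω_n = 9.786 rad/s and ζ = 10.94/(2·9.786) = 0.559.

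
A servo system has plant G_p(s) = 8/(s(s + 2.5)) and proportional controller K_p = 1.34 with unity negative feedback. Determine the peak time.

Closed-loop characteristic equation: s² + 2.5s + 10.72 = 0, so ω_n = 3.274 rad/s and ζ = 2.5/(2·3.274) = 0.3818.
Damped frequency ω_d = ω_n√(1−ζ²) = 3.026 rad/s, so peak time T_p = π/ω_d = 1.04 s.

T_p = 1.04 s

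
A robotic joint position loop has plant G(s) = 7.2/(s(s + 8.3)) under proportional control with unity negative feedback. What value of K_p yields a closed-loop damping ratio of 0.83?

Closed-loop characteristic equation: s² + 8.3s + K_p·7.2 = 0.
So ω_n = √(7.2K_p) and 2ζω_n = 8.3, giving ζ = 8.3/(2√(7.2K_p)).
Setting ζ = 0.83: √(7.2K_p) = 8.3/(2·0.83) = 5, so K_p = 25/7.2 = 3.47.

K_p = 3.47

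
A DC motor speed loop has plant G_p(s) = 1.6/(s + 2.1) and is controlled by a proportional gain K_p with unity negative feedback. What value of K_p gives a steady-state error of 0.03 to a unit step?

K_p = 42.4

The loop is type 0, so e_ss(step) = 1/(1 + K_pos) with K_pos = K_p·G_p(0).
G_p(0) = 0.7619. Require 1/(1 + K_p·0.7619) = 0.03, so 1 + 0.7619·K_p = 33.33.
K_p = (33.33 − 1)/0.7619 = 42.4.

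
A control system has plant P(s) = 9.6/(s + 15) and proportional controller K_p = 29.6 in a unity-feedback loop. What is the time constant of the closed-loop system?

Closed-loop transfer function: T(s) = K_p·P(s)/(1 + K_p·P(s)) = 284.2/(s + 15 + 284.2) = 284.2/(s + 299.2).
Time constant τ = 1/299.2 = 0.00334 s.

τ = 0.00334 s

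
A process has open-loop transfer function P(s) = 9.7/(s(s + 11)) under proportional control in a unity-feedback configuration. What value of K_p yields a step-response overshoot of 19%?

From %OS = 100·exp(−πζ/√(1−ζ²)) = 19%, ζ = −ln(0.19)/√(π²+ln²(0.19)) = 0.4673.
Characteristic equation s² + 11s + 9.7K_p = 0 gives ζ = 11/(2√(9.7K_p)).
Setting ζ = 0.4673: √(9.7K_p) = 11/(2·0.4673) = 11.77, so K_p = 138.5/9.7 = 14.3.

K_p = 14.3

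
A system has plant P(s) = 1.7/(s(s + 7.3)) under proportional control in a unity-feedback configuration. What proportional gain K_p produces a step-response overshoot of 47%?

K_p = 144

From %OS = 100·exp(−πζ/√(1−ζ²)) = 47%, ζ = −ln(0.47)/√(π²+ln²(0.47)) = 0.2337.
Characteristic equation s² + 7.3s + 1.7K_p = 0 gives ζ = 7.3/(2√(1.7K_p)).
Setting ζ = 0.2337: √(1.7K_p) = 7.3/(2·0.2337) = 15.62, so K_p = 244/1.7 = 144.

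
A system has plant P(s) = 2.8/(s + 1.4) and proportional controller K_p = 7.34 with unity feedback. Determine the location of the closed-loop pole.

s = -21.95

Closed-loop transfer function: T(s) = K_p·P(s)/(1 + K_p·P(s)) = 20.55/(s + 1.4 + 20.55) = 20.55/(s + 21.95).
The closed-loop pole is at s = −21.95.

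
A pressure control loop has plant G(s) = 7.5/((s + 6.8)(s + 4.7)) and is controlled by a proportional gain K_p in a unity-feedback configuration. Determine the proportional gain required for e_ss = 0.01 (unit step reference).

K_p = 422

Steady-state error for a unit step on this type-0 loop is 1/(1 + K_p·G(0)).
G(0) = 0.2347. Require 1/(1 + K_p·0.2347) = 0.01, so 1 + 0.2347·K_p = 100.
K_p = (100 − 1)/0.2347 = 422.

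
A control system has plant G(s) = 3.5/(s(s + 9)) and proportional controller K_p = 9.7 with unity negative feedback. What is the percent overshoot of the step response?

Closed-loop characteristic equation: s² + 9s + 33.95 = 0, so ω_n = 5.827 rad/s and ζ = 9/(2·5.827) = 0.7723.
%OS = 100·exp(−πζ/√(1−ζ²)) = 100·exp(−π·0.7723/√0.4035) = 2.19%.

2.19%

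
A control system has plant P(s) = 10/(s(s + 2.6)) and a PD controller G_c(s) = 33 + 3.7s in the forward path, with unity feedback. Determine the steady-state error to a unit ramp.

0.00788

The loop has one pole at the origin (type 1). Velocity error constant K_v = lim_{s→0} s·G_c(s)P(s) = 33·10/2.6 = 126.9.
Steady-state error to a unit ramp: e_ss = 1/K_v = 0.00788.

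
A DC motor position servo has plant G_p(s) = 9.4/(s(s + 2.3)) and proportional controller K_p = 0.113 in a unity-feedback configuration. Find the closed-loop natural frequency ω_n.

ω_n = 1.03 rad/s

With unity feedback the closed-loop characteristic equation is s² + 2.3s + 0.113·9.4 = s² + 2.3s + 1.062 = 0.
Matching s² + 2ζω_n s + ω_n²: ω_n = √1.062 = 1.031 rad/s and 2ζω_n = 2.3, so ζ = 2.3/(2·1.031) = 1.12.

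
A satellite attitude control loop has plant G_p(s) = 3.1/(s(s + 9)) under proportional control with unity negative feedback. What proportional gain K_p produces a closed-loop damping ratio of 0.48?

Closed-loop characteristic equation: s² + 9s + K_p·3.1 = 0.
So ω_n = √(3.1K_p) and 2ζω_n = 9, giving ζ = 9/(2√(3.1K_p)).
Setting ζ = 0.48: √(3.1K_p) = 9/(2·0.48) = 9.375, so K_p = 87.89/3.1 = 28.4.

K_p = 28.4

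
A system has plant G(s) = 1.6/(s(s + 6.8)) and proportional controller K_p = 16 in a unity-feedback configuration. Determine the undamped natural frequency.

ω_n = 5.06 rad/s

With unity feedback the closed-loop characteristic equation is s² + 6.8s + 16·1.6 = s² + 6.8s + 25.6 = 0.
Matching s² + 2ζω_n s + ω_n²: ω_n = √25.6 = 5.06 rad/s and 2ζω_n = 6.8, so ζ = 6.8/(2·5.06) = 0.672.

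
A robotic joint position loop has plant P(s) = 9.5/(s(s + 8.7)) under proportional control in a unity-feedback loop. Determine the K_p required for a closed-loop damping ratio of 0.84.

Closed-loop characteristic equation: s² + 8.7s + K_p·9.5 = 0.
So ω_n = √(9.5K_p) and 2ζω_n = 8.7, giving ζ = 8.7/(2√(9.5K_p)).
Setting ζ = 0.84: √(9.5K_p) = 8.7/(2·0.84) = 5.179, so K_p = 26.82/9.5 = 2.82.

K_p = 2.82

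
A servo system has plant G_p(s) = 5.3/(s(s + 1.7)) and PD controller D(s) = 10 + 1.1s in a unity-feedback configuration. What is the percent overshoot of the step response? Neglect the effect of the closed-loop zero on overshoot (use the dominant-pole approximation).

15%

Forward path: (10 + 1.1s)·5.3/(s(s+1.7)). The closed-loop characteristic equation is s² + (1.7 + 5.3·1.1)s + 5.3·10 = 0.
That is s² + 7.53s + 53 = 0, so ω_n = 7.28 rad/s and ζ = 7.53/(2·7.28) = 0.5172.
%OS = 100·exp(−πζ/√(1−ζ²)) = 15%.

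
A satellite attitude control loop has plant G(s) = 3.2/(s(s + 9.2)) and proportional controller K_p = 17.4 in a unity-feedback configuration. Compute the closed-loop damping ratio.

ζ = 0.616

With unity feedback the closed-loop characteristic equation is s² + 9.2s + 17.4·3.2 = s² + 9.2s + 55.68 = 0.
Matching s² + 2ζω_n s + ω_n²: ω_n = √55.68 = 7.462 rad/s and 2ζω_n = 9.2, so ζ = 9.2/(2·7.462) = 0.616.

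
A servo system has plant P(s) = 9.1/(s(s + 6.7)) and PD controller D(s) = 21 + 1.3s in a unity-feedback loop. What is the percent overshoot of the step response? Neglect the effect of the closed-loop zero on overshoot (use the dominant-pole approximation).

5.86%

Forward path: (21 + 1.3s)·9.1/(s(s+6.7)). The closed-loop characteristic equation is s² + (6.7 + 9.1·1.3)s + 9.1·21 = 0.
That is s² + 18.53s + 191.1 = 0, so ω_n = 13.82 rad/s and ζ = 18.53/(2·13.82) = 0.6702.
%OS = 100·exp(−πζ/√(1−ζ²)) = 5.86%.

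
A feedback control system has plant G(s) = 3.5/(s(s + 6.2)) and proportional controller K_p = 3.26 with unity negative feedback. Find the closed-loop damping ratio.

The closed-loop denominator is s(s+6.2) + 3.26·3.5 = s² + 6.2s + 11.41.
So ω_n² = 11.41 ⇒ ω_n = 3.378 rad/s, and ζ = 6.2/(2ω_n) = 0.918.

ζ = 0.918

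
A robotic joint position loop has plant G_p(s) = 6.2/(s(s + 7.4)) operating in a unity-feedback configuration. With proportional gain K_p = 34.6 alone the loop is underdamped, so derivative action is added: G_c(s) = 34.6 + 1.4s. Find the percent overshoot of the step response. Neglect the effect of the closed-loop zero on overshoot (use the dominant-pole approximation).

Forward path: (34.6 + 1.4s)·6.2/(s(s+7.4)). The closed-loop characteristic equation is s² + (7.4 + 6.2·1.4)s + 6.2·34.6 = 0.
That is s² + 16.08s + 214.5 = 0, so ω_n = 14.65 rad/s and ζ = 16.08/(2·14.65) = 0.5489.
%OS = 100·exp(−πζ/√(1−ζ²)) = 12.7%.

12.7%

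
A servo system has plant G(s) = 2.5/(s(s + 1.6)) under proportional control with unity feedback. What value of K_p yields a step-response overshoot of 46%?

From %OS = 100·exp(−πζ/√(1−ζ²)) = 46%, ζ = −ln(0.46)/√(π²+ln²(0.46)) = 0.24.
Characteristic equation s² + 1.6s + 2.5K_p = 0 gives ζ = 1.6/(2√(2.5K_p)).
Setting ζ = 0.24: √(2.5K_p) = 1.6/(2·0.24) = 3.334, so K_p = 11.12/2.5 = 4.45.

K_p = 4.45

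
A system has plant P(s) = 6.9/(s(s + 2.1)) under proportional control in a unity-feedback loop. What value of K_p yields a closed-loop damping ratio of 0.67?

Closed-loop characteristic equation: s² + 2.1s + K_p·6.9 = 0.
So ω_n = √(6.9K_p) and 2ζω_n = 2.1, giving ζ = 2.1/(2√(6.9K_p)).
Setting ζ = 0.67: √(6.9K_p) = 2.1/(2·0.67) = 1.567, so K_p = 2.456/6.9 = 0.356.

K_p = 0.356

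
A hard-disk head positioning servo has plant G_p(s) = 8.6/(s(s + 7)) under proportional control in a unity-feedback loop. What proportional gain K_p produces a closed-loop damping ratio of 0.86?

Closed-loop characteristic equation: s² + 7s + K_p·8.6 = 0.
So ω_n = √(8.6K_p) and 2ζω_n = 7, giving ζ = 7/(2√(8.6K_p)).
Setting ζ = 0.86: √(8.6K_p) = 7/(2·0.86) = 4.07, so K_p = 16.56/8.6 = 1.93.

K_p = 1.93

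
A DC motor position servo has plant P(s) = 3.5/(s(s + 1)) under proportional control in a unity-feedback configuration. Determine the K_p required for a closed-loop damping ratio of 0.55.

Closed-loop characteristic equation: s² + 1s + K_p·3.5 = 0.
So ω_n = √(3.5K_p) and 2ζω_n = 1, giving ζ = 1/(2√(3.5K_p)).
Setting ζ = 0.55: √(3.5K_p) = 1/(2·0.55) = 0.9091, so K_p = 0.8264/3.5 = 0.236.

K_p = 0.236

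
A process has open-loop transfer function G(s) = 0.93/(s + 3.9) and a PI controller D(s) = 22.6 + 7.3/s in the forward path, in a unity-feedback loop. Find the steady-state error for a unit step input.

0

The open loop D(s)G(s) has a pole at the origin (type 1), so the static position error constant is infinite and e_ss = 1/(1+∞) = 0.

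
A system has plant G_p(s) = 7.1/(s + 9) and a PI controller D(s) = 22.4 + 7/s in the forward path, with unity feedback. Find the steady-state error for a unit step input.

The open loop D(s)G_p(s) has a pole at the origin (type 1), so the static position error constant is infinite and e_ss = 1/(1+∞) = 0.

0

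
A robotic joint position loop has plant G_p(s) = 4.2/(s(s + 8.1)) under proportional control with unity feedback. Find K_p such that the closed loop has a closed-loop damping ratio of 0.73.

Closed-loop characteristic equation: s² + 8.1s + K_p·4.2 = 0.
So ω_n = √(4.2K_p) and 2ζω_n = 8.1, giving ζ = 8.1/(2√(4.2K_p)).
Setting ζ = 0.73: √(4.2K_p) = 8.1/(2·0.73) = 5.548, so K_p = 30.78/4.2 = 7.33.

K_p = 7.33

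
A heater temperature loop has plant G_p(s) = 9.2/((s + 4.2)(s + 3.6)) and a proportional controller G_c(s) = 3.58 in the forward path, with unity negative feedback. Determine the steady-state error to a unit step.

0.315

The loop is type 0. Static position error constant K_pos = G_c(0)·G_p(0) = 3.58·0.6085 = 2.178.
Steady-state error to a unit step: e_ss = 1/(1+K_pos) = 1/3.178 = 0.315.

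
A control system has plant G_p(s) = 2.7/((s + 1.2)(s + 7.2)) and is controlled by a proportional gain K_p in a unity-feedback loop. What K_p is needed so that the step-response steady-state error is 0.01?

The loop is type 0, so e_ss(step) = 1/(1 + K_pos) with K_pos = K_p·G_p(0).
G_p(0) = 0.3125. Require 1/(1 + K_p·0.3125) = 0.01, so 1 + 0.3125·K_p = 100.
K_p = (100 − 1)/0.3125 = 317.

K_p = 317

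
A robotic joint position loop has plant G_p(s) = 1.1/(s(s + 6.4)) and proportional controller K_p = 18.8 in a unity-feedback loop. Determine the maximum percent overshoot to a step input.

4.45%

From 1 + K_pG_p(s) = 0: s² + 6.4s + 20.68 = 0 ⇒ ω_n = 4.548, ζ = 0.7037.
%OS = 100·exp(−πζ/√(1−ζ²)) = 100·exp(−π·0.7037/√0.5048) = 4.45%.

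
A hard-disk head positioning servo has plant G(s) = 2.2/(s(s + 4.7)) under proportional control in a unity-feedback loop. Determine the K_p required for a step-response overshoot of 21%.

K_p = 12.7

From %OS = 100·exp(−πζ/√(1−ζ²)) = 21%, ζ = −ln(0.21)/√(π²+ln²(0.21)) = 0.4449.
Characteristic equation s² + 4.7s + 2.2K_p = 0 gives ζ = 4.7/(2√(2.2K_p)).
Setting ζ = 0.4449: √(2.2K_p) = 4.7/(2·0.4449) = 5.282, so K_p = 27.9/2.2 = 12.7.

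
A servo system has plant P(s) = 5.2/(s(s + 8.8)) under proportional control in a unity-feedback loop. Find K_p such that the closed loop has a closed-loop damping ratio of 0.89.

Closed-loop characteristic equation: s² + 8.8s + K_p·5.2 = 0.
So ω_n = √(5.2K_p) and 2ζω_n = 8.8, giving ζ = 8.8/(2√(5.2K_p)).
Setting ζ = 0.89: √(5.2K_p) = 8.8/(2·0.89) = 4.944, so K_p = 24.44/5.2 = 4.7.

K_p = 4.7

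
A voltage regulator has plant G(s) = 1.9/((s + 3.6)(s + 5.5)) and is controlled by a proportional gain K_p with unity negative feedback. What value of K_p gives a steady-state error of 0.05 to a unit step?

For a type-0 loop with proportional control, e_ss = 1/(1 + K_p·G(0)).
G(0) = 0.09596. Require 1/(1 + K_p·0.09596) = 0.05, so 1 + 0.09596·K_p = 20.
K_p = (20 − 1)/0.09596 = 198.

K_p = 198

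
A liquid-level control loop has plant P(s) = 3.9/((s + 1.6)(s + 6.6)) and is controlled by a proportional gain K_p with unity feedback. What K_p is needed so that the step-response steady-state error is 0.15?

K_p = 15.3

Steady-state error for a unit step on this type-0 loop is 1/(1 + K_p·P(0)).
P(0) = 0.3693. Require 1/(1 + K_p·0.3693) = 0.15, so 1 + 0.3693·K_p = 6.667.
K_p = (6.667 − 1)/0.3693 = 15.3.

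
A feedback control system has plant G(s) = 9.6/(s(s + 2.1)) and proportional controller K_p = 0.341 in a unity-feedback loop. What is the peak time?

The closed-loop denominator s² + 2.1s + 3.274 gives ω_n = √3.274 = 1.809 and ζ = 2.1/(2ω_n) = 0.5803.
Damped frequency ω_d = ω_n√(1−ζ²) = 1.473 rad/s, so peak time T_p = π/ω_d = 2.13 s.

T_p = 2.13 s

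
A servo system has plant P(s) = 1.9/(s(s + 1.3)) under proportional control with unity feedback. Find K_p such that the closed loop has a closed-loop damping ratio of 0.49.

K_p = 0.926

Closed-loop characteristic equation: s² + 1.3s + K_p·1.9 = 0.
So ω_n = √(1.9K_p) and 2ζω_n = 1.3, giving ζ = 1.3/(2√(1.9K_p)).
Setting ζ = 0.49: √(1.9K_p) = 1.3/(2·0.49) = 1.327, so K_p = 1.76/1.9 = 0.926.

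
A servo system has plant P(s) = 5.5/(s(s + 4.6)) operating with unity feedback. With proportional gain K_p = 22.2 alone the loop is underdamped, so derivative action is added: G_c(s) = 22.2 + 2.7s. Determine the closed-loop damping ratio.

ζ = 0.88

Forward path: (22.2 + 2.7s)·5.5/(s(s+4.6)). The closed-loop characteristic equation is s² + (4.6 + 5.5·2.7)s + 5.5·22.2 = 0.
That is s² + 19.45s + 122.1 = 0, so ω_n = 11.05 rad/s and ζ = 19.45/(2·11.05) = 0.8801.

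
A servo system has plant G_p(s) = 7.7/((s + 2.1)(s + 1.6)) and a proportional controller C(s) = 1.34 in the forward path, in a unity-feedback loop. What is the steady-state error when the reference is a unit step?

The loop is type 0. Static position error constant K_pos = C(0)·G_p(0) = 1.34·2.292 = 3.071.
Steady-state error to a unit step: e_ss = 1/(1+K_pos) = 1/4.071 = 0.246.

0.246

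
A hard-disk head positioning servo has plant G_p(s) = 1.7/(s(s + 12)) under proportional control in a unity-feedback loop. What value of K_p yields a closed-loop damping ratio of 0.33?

Closed-loop characteristic equation: s² + 12s + K_p·1.7 = 0.
So ω_n = √(1.7K_p) and 2ζω_n = 12, giving ζ = 12/(2√(1.7K_p)).
Setting ζ = 0.33: √(1.7K_p) = 12/(2·0.33) = 18.18, so K_p = 330.6/1.7 = 194.

K_p = 194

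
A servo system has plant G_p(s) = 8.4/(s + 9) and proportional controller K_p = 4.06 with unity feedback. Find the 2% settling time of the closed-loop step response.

Closed-loop transfer function: T(s) = K_p·G_p(s)/(1 + K_p·G_p(s)) = 34.1/(s + 9 + 34.1) = 34.1/(s + 43.1).
Time constant τ = 1/43.1 = 0.0232 s, so the 2% settling time is about 4τ = 0.0928 s.

T_s ≈ 0.0928 s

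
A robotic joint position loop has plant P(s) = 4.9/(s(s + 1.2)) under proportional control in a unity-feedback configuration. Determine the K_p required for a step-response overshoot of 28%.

K_p = 0.521

From %OS = 100·exp(−πζ/√(1−ζ²)) = 28%, ζ = −ln(0.28)/√(π²+ln²(0.28)) = 0.3755.
Characteristic equation s² + 1.2s + 4.9K_p = 0 gives ζ = 1.2/(2√(4.9K_p)).
Setting ζ = 0.3755: √(4.9K_p) = 1.2/(2·0.3755) = 1.598, so K_p = 2.553/4.9 = 0.521.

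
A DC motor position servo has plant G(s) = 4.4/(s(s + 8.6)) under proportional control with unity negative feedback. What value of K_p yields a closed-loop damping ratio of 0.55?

K_p = 13.9

Closed-loop characteristic equation: s² + 8.6s + K_p·4.4 = 0.
So ω_n = √(4.4K_p) and 2ζω_n = 8.6, giving ζ = 8.6/(2√(4.4K_p)).
Setting ζ = 0.55: √(4.4K_p) = 8.6/(2·0.55) = 7.818, so K_p = 61.12/4.4 = 13.9.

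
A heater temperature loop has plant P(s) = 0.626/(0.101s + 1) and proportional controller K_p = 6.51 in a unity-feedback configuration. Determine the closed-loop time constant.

Closed loop: T(s) = K_p·P/(1+K_p·P) = 4.075/(0.101s + 1 + 4.075), with pole at s = −(1 + 4.075)/0.101 = −50.25.
Closed-loop time constant τ = 1/50.25 = 0.0199 s.

τ = 0.0199 s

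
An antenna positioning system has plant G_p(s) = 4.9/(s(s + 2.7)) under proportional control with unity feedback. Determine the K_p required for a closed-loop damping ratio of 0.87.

K_p = 0.491

Closed-loop characteristic equation: s² + 2.7s + K_p·4.9 = 0.
So ω_n = √(4.9K_p) and 2ζω_n = 2.7, giving ζ = 2.7/(2√(4.9K_p)).
Setting ζ = 0.87: √(4.9K_p) = 2.7/(2·0.87) = 1.552, so K_p = 2.408/4.9 = 0.491.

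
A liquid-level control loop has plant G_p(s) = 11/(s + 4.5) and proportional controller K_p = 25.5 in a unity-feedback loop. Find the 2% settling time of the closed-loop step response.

T_s ≈ 0.014 s

Closed-loop transfer function: T(s) = K_p·G_p(s)/(1 + K_p·G_p(s)) = 280.5/(s + 4.5 + 280.5) = 280.5/(s + 285).
Time constant τ = 1/285 = 0.003509 s, so the 2% settling time is about 4τ = 0.014 s.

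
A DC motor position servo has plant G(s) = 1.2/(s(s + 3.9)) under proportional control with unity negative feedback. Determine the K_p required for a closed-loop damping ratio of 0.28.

K_p = 40.4

Closed-loop characteristic equation: s² + 3.9s + K_p·1.2 = 0.
So ω_n = √(1.2K_p) and 2ζω_n = 3.9, giving ζ = 3.9/(2√(1.2K_p)).
Setting ζ = 0.28: √(1.2K_p) = 3.9/(2·0.28) = 6.964, so K_p = 48.5/1.2 = 40.4.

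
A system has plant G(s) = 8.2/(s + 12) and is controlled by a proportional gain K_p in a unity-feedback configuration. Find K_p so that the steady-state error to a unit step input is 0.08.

K_p = 16.8

The loop is type 0, so e_ss(step) = 1/(1 + K_pos) with K_pos = K_p·G(0).
G(0) = 0.6833. Require 1/(1 + K_p·0.6833) = 0.08, so 1 + 0.6833·K_p = 12.5.
K_p = (12.5 − 1)/0.6833 = 16.8.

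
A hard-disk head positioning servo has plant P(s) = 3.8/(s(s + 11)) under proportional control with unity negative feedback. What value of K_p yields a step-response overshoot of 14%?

K_p = 28.3

From %OS = 100·exp(−πζ/√(1−ζ²)) = 14%, ζ = −ln(0.14)/√(π²+ln²(0.14)) = 0.5305.
Characteristic equation s² + 11s + 3.8K_p = 0 gives ζ = 11/(2√(3.8K_p)).
Setting ζ = 0.5305: √(3.8K_p) = 11/(2·0.5305) = 10.37, so K_p = 107.5/3.8 = 28.3.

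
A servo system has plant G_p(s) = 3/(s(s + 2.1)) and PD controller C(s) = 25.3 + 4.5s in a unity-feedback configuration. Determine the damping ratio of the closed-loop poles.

Forward path: (25.3 + 4.5s)·3/(s(s+2.1)). The closed-loop characteristic equation is s² + (2.1 + 3·4.5)s + 3·25.3 = 0.
That is s² + 15.6s + 75.9 = 0, so ω_n = 8.712 rad/s and ζ = 15.6/(2·8.712) = 0.8953.

ζ = 0.895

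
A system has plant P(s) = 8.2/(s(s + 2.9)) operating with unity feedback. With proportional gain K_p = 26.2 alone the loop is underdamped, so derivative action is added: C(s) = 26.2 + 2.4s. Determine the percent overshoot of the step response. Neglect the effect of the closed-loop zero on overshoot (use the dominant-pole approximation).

2.25%

Forward path: (26.2 + 2.4s)·8.2/(s(s+2.9)). The closed-loop characteristic equation is s² + (2.9 + 8.2·2.4)s + 8.2·26.2 = 0.
That is s² + 22.58s + 214.8 = 0, so ω_n = 14.66 rad/s and ζ = 22.58/(2·14.66) = 0.7703.
%OS = 100·exp(−πζ/√(1−ζ²)) = 2.25%.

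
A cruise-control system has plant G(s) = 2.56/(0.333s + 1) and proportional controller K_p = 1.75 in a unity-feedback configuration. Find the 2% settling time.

T_s ≈ 0.243 s

Closed loop: T(s) = K_p·G/(1+K_p·G) = 4.48/(0.333s + 1 + 4.48), with pole at s = −(1 + 4.48)/0.333 = −16.46.
τ = 1/16.46 = 0.06077 s, so 2% settling time ≈ 4τ = 0.243 s.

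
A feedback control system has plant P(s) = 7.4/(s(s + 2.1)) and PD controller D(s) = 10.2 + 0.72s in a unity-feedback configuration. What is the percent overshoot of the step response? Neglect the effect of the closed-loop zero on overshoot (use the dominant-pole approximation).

Forward path: (10.2 + 0.72s)·7.4/(s(s+2.1)). The closed-loop characteristic equation is s² + (2.1 + 7.4·0.72)s + 7.4·10.2 = 0.
That is s² + 7.428s + 75.48 = 0, so ω_n = 8.688 rad/s and ζ = 7.428/(2·8.688) = 0.4275.
%OS = 100·exp(−πζ/√(1−ζ²)) = 22.6%.

22.6%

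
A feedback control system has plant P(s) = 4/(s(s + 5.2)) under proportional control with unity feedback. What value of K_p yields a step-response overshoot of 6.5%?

K_p = 3.92

From %OS = 100·exp(−πζ/√(1−ζ²)) = 6.5%, ζ = −ln(0.065)/√(π²+ln²(0.065)) = 0.6564.
Characteristic equation s² + 5.2s + 4K_p = 0 gives ζ = 5.2/(2√(4K_p)).
Setting ζ = 0.6564: √(4K_p) = 5.2/(2·0.6564) = 3.961, so K_p = 15.69/4 = 3.92.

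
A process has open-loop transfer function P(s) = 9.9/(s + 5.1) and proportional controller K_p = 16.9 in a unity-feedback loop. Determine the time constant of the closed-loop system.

Closed-loop transfer function: T(s) = K_p·P(s)/(1 + K_p·P(s)) = 167.3/(s + 5.1 + 167.3) = 167.3/(s + 172.4).
Time constant τ = 1/172.4 = 0.0058 s.

τ = 0.0058 s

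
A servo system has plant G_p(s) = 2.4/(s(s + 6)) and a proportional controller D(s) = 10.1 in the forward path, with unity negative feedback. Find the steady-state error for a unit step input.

The open loop D(s)G_p(s) has a pole at the origin (type 1), so the static position error constant is infinite and e_ss = 1/(1+∞) = 0.

0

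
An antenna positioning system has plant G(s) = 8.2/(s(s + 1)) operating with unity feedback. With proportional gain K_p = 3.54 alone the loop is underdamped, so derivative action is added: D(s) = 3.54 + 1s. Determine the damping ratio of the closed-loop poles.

ζ = 0.854

Forward path: (3.54 + 1s)·8.2/(s(s+1)). The closed-loop characteristic equation is s² + (1 + 8.2·1)s + 8.2·3.54 = 0.
That is s² + 9.2s + 29.03 = 0, so ω_n = 5.388 rad/s and ζ = 9.2/(2·5.388) = 0.8538.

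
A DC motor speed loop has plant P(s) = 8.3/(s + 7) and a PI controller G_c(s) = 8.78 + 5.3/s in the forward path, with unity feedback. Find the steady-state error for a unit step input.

0

The open loop G_c(s)P(s) has a pole at the origin (type 1), so the static position error constant is infinite and e_ss = 1/(1+∞) = 0.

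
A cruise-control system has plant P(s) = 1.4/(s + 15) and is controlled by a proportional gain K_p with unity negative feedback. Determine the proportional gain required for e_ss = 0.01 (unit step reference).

K_p = 1060

Steady-state error for a unit step on this type-0 loop is 1/(1 + K_p·P(0)).
P(0) = 0.09333. Require 1/(1 + K_p·0.09333) = 0.01, so 1 + 0.09333·K_p = 100.
K_p = (100 − 1)/0.09333 = 1060.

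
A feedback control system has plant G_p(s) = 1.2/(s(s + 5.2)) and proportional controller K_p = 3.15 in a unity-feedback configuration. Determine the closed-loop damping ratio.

The closed-loop denominator is s(s+5.2) + 3.15·1.2 = s² + 5.2s + 3.78.
So ω_n² = 3.78 ⇒ ω_n = 1.944 rad/s, and ζ = 5.2/(2ω_n) = 1.34.

ζ = 1.34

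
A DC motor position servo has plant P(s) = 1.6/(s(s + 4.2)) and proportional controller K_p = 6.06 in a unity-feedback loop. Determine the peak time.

The closed-loop denominator s² + 4.2s + 9.696 gives ω_n = √9.696 = 3.114 and ζ = 4.2/(2ω_n) = 0.6744.
Damped frequency ω_d = ω_n√(1−ζ²) = 2.299 rad/s, so peak time T_p = π/ω_d = 1.37 s.

T_p = 1.37 s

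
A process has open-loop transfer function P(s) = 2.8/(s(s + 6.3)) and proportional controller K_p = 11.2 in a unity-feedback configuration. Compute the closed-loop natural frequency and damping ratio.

ω_n = 5.6 rad/s, ζ = 0.562

With unity feedback the closed-loop characteristic equation is s² + 6.3s + 11.2·2.8 = s² + 6.3s + 31.36 = 0.
So ω_n² = 31.36 ⇒ ω_n = 5.6 rad/s, and ζ = 6.3/(2ω_n) = 0.562.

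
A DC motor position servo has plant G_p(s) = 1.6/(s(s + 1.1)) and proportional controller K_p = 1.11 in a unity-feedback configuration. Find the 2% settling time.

Closed-loop characteristic equation: s² + 1.1s + 1.776 = 0, so ω_n = 1.333 rad/s and ζ = 1.1/(2·1.333) = 0.4127.
2% settling time T_s ≈ 4/(ζω_n) = 4/0.55 = 7.27 s.

T_s ≈ 7.27 s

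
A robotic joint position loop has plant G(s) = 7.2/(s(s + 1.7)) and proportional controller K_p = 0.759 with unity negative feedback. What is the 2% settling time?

Closed-loop characteristic equation: s² + 1.7s + 5.465 = 0, so ω_n = 2.338 rad/s and ζ = 1.7/(2·2.338) = 0.3636.
2% settling time T_s ≈ 4/(ζω_n) = 4/0.85 = 4.71 s.

T_s ≈ 4.71 s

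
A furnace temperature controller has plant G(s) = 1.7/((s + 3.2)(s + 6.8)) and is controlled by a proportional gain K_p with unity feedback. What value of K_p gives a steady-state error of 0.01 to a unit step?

K_p = 1270

Steady-state error for a unit step on this type-0 loop is 1/(1 + K_p·G(0)).
G(0) = 0.07812. Require 1/(1 + K_p·0.07812) = 0.01, so 1 + 0.07812·K_p = 100.
K_p = (100 − 1)/0.07812 = 1270.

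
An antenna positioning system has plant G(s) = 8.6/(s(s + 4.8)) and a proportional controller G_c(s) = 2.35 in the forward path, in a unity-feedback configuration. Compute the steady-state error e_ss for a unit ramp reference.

The loop has one pole at the origin (type 1). Velocity error constant K_v = lim_{s→0} s·G_c(s)G(s) = 2.35·8.6/4.8 = 4.21.
Steady-state error to a unit ramp: e_ss = 1/K_v = 0.238.

0.238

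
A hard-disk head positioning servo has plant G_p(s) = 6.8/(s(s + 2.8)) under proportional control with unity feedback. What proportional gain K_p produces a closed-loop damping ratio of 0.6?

K_p = 0.801

Closed-loop characteristic equation: s² + 2.8s + K_p·6.8 = 0.
So ω_n = √(6.8K_p) and 2ζω_n = 2.8, giving ζ = 2.8/(2√(6.8K_p)).
Setting ζ = 0.6: √(6.8K_p) = 2.8/(2·0.6) = 2.333, so K_p = 5.444/6.8 = 0.801.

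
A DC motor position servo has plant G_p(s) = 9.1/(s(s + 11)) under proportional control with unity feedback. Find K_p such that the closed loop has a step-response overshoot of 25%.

K_p = 20.4

From %OS = 100·exp(−πζ/√(1−ζ²)) = 25%, ζ = −ln(0.25)/√(π²+ln²(0.25)) = 0.4037.
Characteristic equation s² + 11s + 9.1K_p = 0 gives ζ = 11/(2√(9.1K_p)).
Setting ζ = 0.4037: √(9.1K_p) = 11/(2·0.4037) = 13.62, so K_p = 185.6/9.1 = 20.4.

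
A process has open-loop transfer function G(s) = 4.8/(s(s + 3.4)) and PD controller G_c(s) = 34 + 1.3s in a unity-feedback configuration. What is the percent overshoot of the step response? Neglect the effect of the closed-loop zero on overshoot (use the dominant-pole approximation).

Forward path: (34 + 1.3s)·4.8/(s(s+3.4)). The closed-loop characteristic equation is s² + (3.4 + 4.8·1.3)s + 4.8·34 = 0.
That is s² + 9.64s + 163.2 = 0, so ω_n = 12.77 rad/s and ζ = 9.64/(2·12.77) = 0.3773.
%OS = 100·exp(−πζ/√(1−ζ²)) = 27.8%.

27.8%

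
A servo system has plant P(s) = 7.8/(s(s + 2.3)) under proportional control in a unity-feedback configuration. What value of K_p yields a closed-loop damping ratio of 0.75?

Closed-loop characteristic equation: s² + 2.3s + K_p·7.8 = 0.
So ω_n = √(7.8K_p) and 2ζω_n = 2.3, giving ζ = 2.3/(2√(7.8K_p)).
Setting ζ = 0.75: √(7.8K_p) = 2.3/(2·0.75) = 1.533, so K_p = 2.351/7.8 = 0.301.

K_p = 0.301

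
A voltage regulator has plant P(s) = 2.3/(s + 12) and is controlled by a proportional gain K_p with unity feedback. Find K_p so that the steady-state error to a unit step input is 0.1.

For a type-0 loop with proportional control, e_ss = 1/(1 + K_p·P(0)).
P(0) = 0.1917. Require 1/(1 + K_p·0.1917) = 0.1, so 1 + 0.1917·K_p = 10.
K_p = (10 − 1)/0.1917 = 47.

K_p = 47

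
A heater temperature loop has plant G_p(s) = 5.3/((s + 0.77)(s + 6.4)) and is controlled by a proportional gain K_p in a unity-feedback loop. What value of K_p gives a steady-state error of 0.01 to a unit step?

The loop is type 0, so e_ss(step) = 1/(1 + K_pos) with K_pos = K_p·G_p(0).
G_p(0) = 1.075. Require 1/(1 + K_p·1.075) = 0.01, so 1 + 1.075·K_p = 100.
K_p = (100 − 1)/1.075 = 92.1.

K_p = 92.1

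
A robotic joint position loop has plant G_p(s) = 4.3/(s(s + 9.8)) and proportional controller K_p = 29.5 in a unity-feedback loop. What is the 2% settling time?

T_s ≈ 0.816 s

The closed-loop denominator s² + 9.8s + 126.8 gives ω_n = √126.8 = 11.26 and ζ = 9.8/(2ω_n) = 0.4351.
2% settling time T_s ≈ 4/(ζω_n) = 4/4.9 = 0.816 s.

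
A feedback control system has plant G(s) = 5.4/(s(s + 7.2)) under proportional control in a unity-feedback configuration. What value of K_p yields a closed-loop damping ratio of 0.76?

Closed-loop characteristic equation: s² + 7.2s + K_p·5.4 = 0.
So ω_n = √(5.4K_p) and 2ζω_n = 7.2, giving ζ = 7.2/(2√(5.4K_p)).
Setting ζ = 0.76: √(5.4K_p) = 7.2/(2·0.76) = 4.737, so K_p = 22.44/5.4 = 4.16.

K_p = 4.16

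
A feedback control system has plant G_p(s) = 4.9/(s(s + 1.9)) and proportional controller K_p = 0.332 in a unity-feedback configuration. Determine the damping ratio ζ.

ζ = 0.745

With unity feedback the closed-loop characteristic equation is s² + 1.9s + 0.332·4.9 = s² + 1.9s + 1.627 = 0.
Matching s² + 2ζω_n s + ω_n²: ω_n = √1.627 = 1.275 rad/s and 2ζω_n = 1.9, so ζ = 1.9/(2·1.275) = 0.745.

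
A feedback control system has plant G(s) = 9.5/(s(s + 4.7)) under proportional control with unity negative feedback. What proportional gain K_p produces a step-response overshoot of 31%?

From %OS = 100·exp(−πζ/√(1−ζ²)) = 31%, ζ = −ln(0.31)/√(π²+ln²(0.31)) = 0.3493.
Characteristic equation s² + 4.7s + 9.5K_p = 0 gives ζ = 4.7/(2√(9.5K_p)).
Setting ζ = 0.3493: √(9.5K_p) = 4.7/(2·0.3493) = 6.727, so K_p = 45.26/9.5 = 4.76.

K_p = 4.76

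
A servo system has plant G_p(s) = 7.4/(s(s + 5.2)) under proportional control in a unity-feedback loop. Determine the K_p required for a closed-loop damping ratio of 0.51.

Closed-loop characteristic equation: s² + 5.2s + K_p·7.4 = 0.
So ω_n = √(7.4K_p) and 2ζω_n = 5.2, giving ζ = 5.2/(2√(7.4K_p)).
Setting ζ = 0.51: √(7.4K_p) = 5.2/(2·0.51) = 5.098, so K_p = 25.99/7.4 = 3.51.

K_p = 3.51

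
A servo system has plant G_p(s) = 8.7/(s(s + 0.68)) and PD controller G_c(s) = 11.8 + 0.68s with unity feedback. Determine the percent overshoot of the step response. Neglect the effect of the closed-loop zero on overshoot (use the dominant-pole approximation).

33.9%

Forward path: (11.8 + 0.68s)·8.7/(s(s+0.68)). The closed-loop characteristic equation is s² + (0.68 + 8.7·0.68)s + 8.7·11.8 = 0.
That is s² + 6.596s + 102.7 = 0, so ω_n = 10.13 rad/s and ζ = 6.596/(2·10.13) = 0.3255.
%OS = 100·exp(−πζ/√(1−ζ²)) = 33.9%.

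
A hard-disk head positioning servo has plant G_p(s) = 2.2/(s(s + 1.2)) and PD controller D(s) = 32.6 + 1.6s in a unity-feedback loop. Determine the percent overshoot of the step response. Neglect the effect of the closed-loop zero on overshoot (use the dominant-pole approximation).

40.2%

Forward path: (32.6 + 1.6s)·2.2/(s(s+1.2)). The closed-loop characteristic equation is s² + (1.2 + 2.2·1.6)s + 2.2·32.6 = 0.
That is s² + 4.72s + 71.72 = 0, so ω_n = 8.469 rad/s and ζ = 4.72/(2·8.469) = 0.2787.
%OS = 100·exp(−πζ/√(1−ζ²)) = 40.2%.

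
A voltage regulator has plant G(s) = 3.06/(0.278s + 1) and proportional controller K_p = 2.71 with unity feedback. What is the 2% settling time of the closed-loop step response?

T_s ≈ 0.12 s

Closed loop: T(s) = K_p·G/(1+K_p·G) = 8.293/(0.278s + 1 + 8.293), with pole at s = −(1 + 8.293)/0.278 = −33.43.
τ = 1/33.43 = 0.02992 s, so 2% settling time ≈ 4τ = 0.12 s.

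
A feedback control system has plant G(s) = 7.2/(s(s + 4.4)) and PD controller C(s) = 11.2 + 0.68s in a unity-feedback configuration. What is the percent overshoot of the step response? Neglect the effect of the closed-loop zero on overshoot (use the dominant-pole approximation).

15%

Forward path: (11.2 + 0.68s)·7.2/(s(s+4.4)). The closed-loop characteristic equation is s² + (4.4 + 7.2·0.68)s + 7.2·11.2 = 0.
That is s² + 9.296s + 80.64 = 0, so ω_n = 8.98 rad/s and ζ = 9.296/(2·8.98) = 0.5176.
%OS = 100·exp(−πζ/√(1−ζ²)) = 15%.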